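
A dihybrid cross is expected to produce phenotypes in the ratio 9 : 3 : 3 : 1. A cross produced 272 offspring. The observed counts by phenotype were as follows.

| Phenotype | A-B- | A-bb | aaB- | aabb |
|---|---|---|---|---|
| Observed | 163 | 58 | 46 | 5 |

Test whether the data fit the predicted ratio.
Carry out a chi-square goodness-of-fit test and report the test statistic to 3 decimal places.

10.575

Ratio total = 16. Expected counts: 272×9/16 = 153, 272×3/16 = 51, 272×3/16 = 51, 272×1/16 = 17.
χ² = (163−153)²/153 + (58−51)²/51 + (46−51)²/51 + (5−17)²/17
   = 0.6536 + 0.9608 + 0.4902 + 8.4706
Sum = 10.575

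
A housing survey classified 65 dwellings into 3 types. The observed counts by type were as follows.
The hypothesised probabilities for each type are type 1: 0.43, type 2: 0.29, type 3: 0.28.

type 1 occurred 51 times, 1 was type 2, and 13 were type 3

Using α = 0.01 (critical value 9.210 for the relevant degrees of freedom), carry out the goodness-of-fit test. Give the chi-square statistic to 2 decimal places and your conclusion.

Expected counts E_i = n·p_i: 65×0.43 = 27.95, 65×0.29 = 18.85, 65×0.28 = 18.2.
cat         O        E   (O−E)²/E
type 1     51    27.95     19.009
type 2      1    18.85     16.903
type 3     13     18.2      1.486
Sum = 37.40
df = 2. Since 37.40 > 9.210, we reject H₀.

37.40; reject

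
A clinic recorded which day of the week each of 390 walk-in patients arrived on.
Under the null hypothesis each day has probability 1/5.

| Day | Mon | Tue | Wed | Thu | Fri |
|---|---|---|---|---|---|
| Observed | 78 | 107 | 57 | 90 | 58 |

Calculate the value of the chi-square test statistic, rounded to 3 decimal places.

23.410

Expected count for each of the 5 categories: 390/5 = 78.
cat         O        E   (O−E)²/E
Mon        78       78     0.0000
Tue       107       78    10.7821
Wed        57       78     5.6538
Thu        90       78     1.8462
Fri        58       78     5.1282
Sum = 23.410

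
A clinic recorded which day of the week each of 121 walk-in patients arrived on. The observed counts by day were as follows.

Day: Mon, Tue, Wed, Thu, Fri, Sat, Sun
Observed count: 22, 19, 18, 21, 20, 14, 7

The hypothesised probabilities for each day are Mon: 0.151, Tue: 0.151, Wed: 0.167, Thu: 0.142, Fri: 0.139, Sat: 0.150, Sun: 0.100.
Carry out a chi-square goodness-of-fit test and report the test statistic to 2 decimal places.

5.58

Expected counts E_i = n·p_i: 121×0.151 = 18.271, 121×0.151 = 18.271, 121×0.167 = 20.207, 121×0.142 = 17.182, 121×0.139 = 16.819, 121×0.150 = 18.15, 121×0.100 = 12.1.
Mon: (22 − 18.271)²/18.271 = 13.905441/18.271 = 0.761
Tue: (19 − 18.271)²/18.271 = 0.531441/18.271 = 0.029
Wed: (18 − 20.207)²/20.207 = 4.870849/20.207 = 0.241
Thu: (21 − 17.182)²/17.182 = 14.577124/17.182 = 0.848
Fri: (20 − 16.819)²/16.819 = 10.118761/16.819 = 0.602
Sat: (14 − 18.15)²/18.15 = 17.2225/18.15 = 0.949
Sun: (7 − 12.1)²/12.1 = 26.01/12.1 = 2.150
Sum = 5.58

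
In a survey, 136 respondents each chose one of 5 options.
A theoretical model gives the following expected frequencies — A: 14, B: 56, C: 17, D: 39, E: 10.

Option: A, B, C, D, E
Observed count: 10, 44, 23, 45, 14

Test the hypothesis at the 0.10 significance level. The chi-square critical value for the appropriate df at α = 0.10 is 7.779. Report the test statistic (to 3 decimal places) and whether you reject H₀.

A: (10 − 14)²/14 = 16/14 = 1.1429
B: (44 − 56)²/56 = 144/56 = 2.5714
C: (23 − 17)²/17 = 36/17 = 2.1176
D: (45 − 39)²/39 = 36/39 = 0.9231
E: (14 − 10)²/10 = 16/10 = 1.6000
Sum = 8.355
df = 4. Since 8.355 > 7.779, we reject H₀.

8.355; reject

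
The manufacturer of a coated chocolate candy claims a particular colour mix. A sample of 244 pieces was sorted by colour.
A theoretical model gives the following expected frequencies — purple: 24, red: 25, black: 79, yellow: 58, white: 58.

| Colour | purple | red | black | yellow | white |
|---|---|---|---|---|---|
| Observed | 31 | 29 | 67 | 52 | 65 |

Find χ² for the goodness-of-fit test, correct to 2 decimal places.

purple: (31 − 24)²/24 = 49/24 = 2.042
red: (29 − 25)²/25 = 16/25 = 0.640
black: (67 − 79)²/79 = 144/79 = 1.823
yellow: (52 − 58)²/58 = 36/58 = 0.621
white: (65 − 58)²/58 = 49/58 = 0.845
Sum = 5.97

5.97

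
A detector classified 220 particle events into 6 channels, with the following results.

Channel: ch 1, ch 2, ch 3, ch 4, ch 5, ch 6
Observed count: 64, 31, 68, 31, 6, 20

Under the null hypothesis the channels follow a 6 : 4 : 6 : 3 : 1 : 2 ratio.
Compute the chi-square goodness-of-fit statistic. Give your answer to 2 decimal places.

4.99

Ratio total = 22. Expected counts: 220×6/22 = 60, 220×4/22 = 40, 220×6/22 = 60, 220×3/22 = 30, 220×1/22 = 10, 220×2/22 = 20.
cat         O        E   (O−E)²/E
ch 1       64       60      0.267
ch 2       31       40      2.025
ch 3       68       60      1.067
ch 4       31       30      0.033
ch 5        6       10      1.600
ch 6       20       20      0.000
Sum = 4.99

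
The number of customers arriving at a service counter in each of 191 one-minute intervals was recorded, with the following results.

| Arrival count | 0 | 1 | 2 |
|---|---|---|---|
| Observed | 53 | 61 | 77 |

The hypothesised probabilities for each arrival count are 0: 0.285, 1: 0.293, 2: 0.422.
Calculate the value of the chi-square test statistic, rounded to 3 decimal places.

0.652

Expected counts E_i = n·p_i: 191×0.285 = 54.435, 191×0.293 = 55.963, 191×0.422 = 80.602.
0: (53 − 54.435)²/54.435 = 2.059225/54.435 = 0.0378
1: (61 − 55.963)²/55.963 = 25.371369/55.963 = 0.4534
2: (77 − 80.602)²/80.602 = 12.974404/80.602 = 0.1610
Sum = 0.652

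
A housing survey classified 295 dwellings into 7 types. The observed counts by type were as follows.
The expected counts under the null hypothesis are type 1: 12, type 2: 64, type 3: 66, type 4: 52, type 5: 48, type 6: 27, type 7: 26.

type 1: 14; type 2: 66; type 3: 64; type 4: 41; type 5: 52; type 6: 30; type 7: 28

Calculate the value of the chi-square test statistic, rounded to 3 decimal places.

3.604

type 1: (14 − 12)²/12 = 4/12 = 0.3333
type 2: (66 − 64)²/64 = 4/64 = 0.0625
type 3: (64 − 66)²/66 = 4/66 = 0.0606
type 4: (41 − 52)²/52 = 121/52 = 2.3269
type 5: (52 − 48)²/48 = 16/48 = 0.3333
type 6: (30 − 27)²/27 = 9/27 = 0.3333
type 7: (28 − 26)²/26 = 4/26 = 0.1538
Sum = 3.604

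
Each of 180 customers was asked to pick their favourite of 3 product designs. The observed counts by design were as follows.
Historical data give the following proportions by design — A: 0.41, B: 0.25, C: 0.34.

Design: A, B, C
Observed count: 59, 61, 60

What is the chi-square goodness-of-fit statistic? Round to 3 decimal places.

Expected counts E_i = n·p_i: 180×0.41 = 73.8, 180×0.25 = 45, 180×0.34 = 61.2.
A: (59 − 73.8)²/73.8 = 219.04/73.8 = 2.9680
B: (61 − 45)²/45 = 256/45 = 5.6889
C: (60 − 61.2)²/61.2 = 1.44/61.2 = 0.0235
Sum = 8.680

8.680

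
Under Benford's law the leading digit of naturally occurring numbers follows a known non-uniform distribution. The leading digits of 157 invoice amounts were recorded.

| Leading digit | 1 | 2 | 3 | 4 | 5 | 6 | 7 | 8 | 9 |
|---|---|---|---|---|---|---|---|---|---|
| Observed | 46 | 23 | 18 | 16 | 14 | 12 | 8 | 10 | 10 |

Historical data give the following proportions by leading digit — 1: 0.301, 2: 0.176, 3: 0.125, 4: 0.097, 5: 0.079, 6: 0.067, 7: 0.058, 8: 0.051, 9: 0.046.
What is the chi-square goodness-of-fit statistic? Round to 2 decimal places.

Expected counts E_i = n·p_i: 157×0.301 = 47.257, 157×0.176 = 27.632, 157×0.125 = 19.625, 157×0.097 = 15.229, 157×0.079 = 12.403, 157×0.067 = 10.519, 157×0.058 = 9.106, 157×0.051 = 8.007, 157×0.046 = 7.222.
χ² = (46−47.257)²/47.257 + (23−27.632)²/27.632 + (18−19.625)²/19.625 + (16−15.229)²/15.229 + (14−12.403)²/12.403 + (12−10.519)²/10.519 + (8−9.106)²/9.106 + (10−8.007)²/8.007 + (10−7.222)²/7.222
   = 0.033 + 0.776 + 0.135 + 0.039 + 0.206 + 0.209 + 0.134 + 0.496 + 1.069
Sum = 3.10

3.10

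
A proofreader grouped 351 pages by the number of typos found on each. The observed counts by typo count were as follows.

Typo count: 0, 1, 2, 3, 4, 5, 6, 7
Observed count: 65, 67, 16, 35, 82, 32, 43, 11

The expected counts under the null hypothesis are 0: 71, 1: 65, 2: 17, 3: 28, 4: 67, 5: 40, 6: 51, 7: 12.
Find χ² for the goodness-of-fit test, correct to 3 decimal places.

0: (65 − 71)²/71 = 36/71 = 0.5070
1: (67 − 65)²/65 = 4/65 = 0.0615
2: (16 − 17)²/17 = 1/17 = 0.0588
3: (35 − 28)²/28 = 49/28 = 1.7500
4: (82 − 67)²/67 = 225/67 = 3.3582
5: (32 − 40)²/40 = 64/40 = 1.6000
6: (43 − 51)²/51 = 64/51 = 1.2549
7: (11 − 12)²/12 = 1/12 = 0.0833
Sum = 8.674

8.674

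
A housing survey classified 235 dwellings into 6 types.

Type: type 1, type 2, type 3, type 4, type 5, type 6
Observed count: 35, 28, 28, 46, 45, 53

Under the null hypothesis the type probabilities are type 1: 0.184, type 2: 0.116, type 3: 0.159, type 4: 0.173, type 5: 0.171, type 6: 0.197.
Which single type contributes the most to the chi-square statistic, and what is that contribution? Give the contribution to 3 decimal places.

Expected counts E_i = n·p_i: 235×0.184 = 43.24, 235×0.116 = 27.26, 235×0.159 = 37.365, 235×0.173 = 40.655, 235×0.171 = 40.185, 235×0.197 = 46.295.
cat         O        E   (O−E)²/E
type 1     35    43.24     1.5702
type 2     28    27.26     0.0201
type 3     28   37.365     2.3472
type 4     46   40.655     0.7027
type 5     45   40.185     0.5769
type 6     53   46.295     0.9711
The largest term is for type 3: 2.347.

type 3, 2.347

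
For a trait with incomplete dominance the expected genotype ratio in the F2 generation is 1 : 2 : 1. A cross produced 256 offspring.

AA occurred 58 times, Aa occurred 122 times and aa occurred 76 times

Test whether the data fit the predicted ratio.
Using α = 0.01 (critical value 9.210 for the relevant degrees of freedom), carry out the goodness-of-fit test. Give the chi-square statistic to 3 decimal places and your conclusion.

Ratio total = 4. Expected counts: 256×1/4 = 64, 256×2/4 = 128, 256×1/4 = 64.
cat         O        E   (O−E)²/E
AA         58       64     0.5625
Aa        122      128     0.2813
aa         76       64     2.2500
Sum = 3.094
df = 2. Since 3.094 < 9.210, we do not reject H₀.

3.094; do not reject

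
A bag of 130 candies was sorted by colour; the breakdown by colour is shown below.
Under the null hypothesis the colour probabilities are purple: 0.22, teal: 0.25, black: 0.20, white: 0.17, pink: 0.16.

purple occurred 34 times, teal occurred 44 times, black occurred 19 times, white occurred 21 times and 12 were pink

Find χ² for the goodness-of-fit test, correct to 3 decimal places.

10.751

Expected counts E_i = n·p_i: 130×0.22 = 28.6, 130×0.25 = 32.5, 130×0.20 = 26, 130×0.17 = 22.1, 130×0.16 = 20.8.
χ² = (34−28.6)²/28.6 + (44−32.5)²/32.5 + (19−26)²/26 + (21−22.1)²/22.1 + (12−20.8)²/20.8
   = 1.0196 + 4.0692 + 1.8846 + 0.0548 + 3.7231
Sum = 10.751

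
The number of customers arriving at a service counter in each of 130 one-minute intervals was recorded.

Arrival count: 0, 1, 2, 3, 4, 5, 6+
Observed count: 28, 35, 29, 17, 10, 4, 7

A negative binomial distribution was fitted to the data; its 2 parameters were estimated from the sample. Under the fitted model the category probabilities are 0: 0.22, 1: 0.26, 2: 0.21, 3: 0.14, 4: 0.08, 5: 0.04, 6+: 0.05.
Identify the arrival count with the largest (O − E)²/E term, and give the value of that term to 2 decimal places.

5, 0.28

Expected counts E_i = n·p_i: 130×0.22 = 28.6, 130×0.26 = 33.8, 130×0.21 = 27.3, 130×0.14 = 18.2, 130×0.08 = 10.4, 130×0.04 = 5.2, 130×0.05 = 6.5.
χ² = (28−28.6)²/28.6 + (35−33.8)²/33.8 + (29−27.3)²/27.3 + (17−18.2)²/18.2 + (10−10.4)²/10.4 + (4−5.2)²/5.2 + (7−6.5)²/6.5
   = 0.013 + 0.043 + 0.106 + 0.079 + 0.015 + 0.277 + 0.038
The largest term is for 5: 0.28.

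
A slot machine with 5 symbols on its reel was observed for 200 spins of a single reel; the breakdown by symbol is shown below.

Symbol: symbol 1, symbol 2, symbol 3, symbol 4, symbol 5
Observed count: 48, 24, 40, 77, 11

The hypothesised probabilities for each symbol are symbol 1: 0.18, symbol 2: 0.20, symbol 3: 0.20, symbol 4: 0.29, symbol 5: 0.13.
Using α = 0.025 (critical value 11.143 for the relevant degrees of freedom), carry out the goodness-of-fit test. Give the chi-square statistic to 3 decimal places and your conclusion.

25.278; reject

Expected counts E_i = n·p_i: 200×0.18 = 36, 200×0.20 = 40, 200×0.20 = 40, 200×0.29 = 58, 200×0.13 = 26.
χ² = (48−36)²/36 + (24−40)²/40 + (40−40)²/40 + (77−58)²/58 + (11−26)²/26
   = 4.0000 + 6.4000 + 0.0000 + 6.2241 + 8.6538
Sum = 25.278
df = 4. Since 25.278 > 11.143, we reject H₀.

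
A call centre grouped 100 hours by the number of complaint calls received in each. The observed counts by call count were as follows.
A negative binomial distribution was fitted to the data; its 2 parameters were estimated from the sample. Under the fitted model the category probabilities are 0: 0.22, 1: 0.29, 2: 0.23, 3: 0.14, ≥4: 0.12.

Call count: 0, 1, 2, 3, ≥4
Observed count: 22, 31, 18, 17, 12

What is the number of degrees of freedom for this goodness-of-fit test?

2

There are k = 5 categories and 2 parameters estimated from the data, so df = 5 − 1 − 2 = 2.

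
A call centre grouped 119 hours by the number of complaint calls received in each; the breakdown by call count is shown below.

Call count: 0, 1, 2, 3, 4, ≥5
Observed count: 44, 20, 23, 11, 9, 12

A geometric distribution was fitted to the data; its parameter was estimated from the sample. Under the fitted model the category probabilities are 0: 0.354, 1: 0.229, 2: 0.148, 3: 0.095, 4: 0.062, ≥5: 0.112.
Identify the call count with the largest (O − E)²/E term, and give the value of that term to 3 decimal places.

Expected counts E_i = n·p_i: 119×0.354 = 42.126, 119×0.229 = 27.251, 119×0.148 = 17.612, 119×0.095 = 11.305, 119×0.062 = 7.378, 119×0.112 = 13.328.
χ² = (44−42.126)²/42.126 + (20−27.251)²/27.251 + (23−17.612)²/17.612 + (11−11.305)²/11.305 + (9−7.378)²/7.378 + (12−13.328)²/13.328
   = 0.0834 + 1.9294 + 1.6483 + 0.0082 + 0.3566 + 0.1323
The largest term is for 1: 1.929.

1, 1.929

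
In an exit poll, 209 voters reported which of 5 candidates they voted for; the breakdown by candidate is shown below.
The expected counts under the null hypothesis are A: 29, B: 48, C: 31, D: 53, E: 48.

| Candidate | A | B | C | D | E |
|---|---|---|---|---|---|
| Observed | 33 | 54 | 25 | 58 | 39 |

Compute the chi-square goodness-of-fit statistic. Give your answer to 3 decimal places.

4.622

A: (33 − 29)²/29 = 16/29 = 0.5517
B: (54 − 48)²/48 = 36/48 = 0.7500
C: (25 − 31)²/31 = 36/31 = 1.1613
D: (58 − 53)²/53 = 25/53 = 0.4717
E: (39 − 48)²/48 = 81/48 = 1.6875
Sum = 4.622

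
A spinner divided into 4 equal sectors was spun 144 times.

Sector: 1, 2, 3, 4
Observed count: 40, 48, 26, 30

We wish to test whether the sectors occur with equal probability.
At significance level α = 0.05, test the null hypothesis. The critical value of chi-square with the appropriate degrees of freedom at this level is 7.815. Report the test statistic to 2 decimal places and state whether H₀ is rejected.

Expected count for each of the 4 categories: 144/4 = 36.
χ² = (40−36)²/36 + (48−36)²/36 + (26−36)²/36 + (30−36)²/36
   = 0.444 + 4.000 + 2.778 + 1.000
Sum = 8.22
df = 3. Since 8.22 > 7.815, we reject H₀.

8.22; reject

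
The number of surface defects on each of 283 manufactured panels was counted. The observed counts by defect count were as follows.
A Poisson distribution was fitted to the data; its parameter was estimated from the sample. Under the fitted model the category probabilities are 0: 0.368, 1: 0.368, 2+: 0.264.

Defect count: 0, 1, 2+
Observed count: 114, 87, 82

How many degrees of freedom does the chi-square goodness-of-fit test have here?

1

There are k = 3 categories and 1 parameter estimated from the data, so df = 3 − 1 − 1 = 1.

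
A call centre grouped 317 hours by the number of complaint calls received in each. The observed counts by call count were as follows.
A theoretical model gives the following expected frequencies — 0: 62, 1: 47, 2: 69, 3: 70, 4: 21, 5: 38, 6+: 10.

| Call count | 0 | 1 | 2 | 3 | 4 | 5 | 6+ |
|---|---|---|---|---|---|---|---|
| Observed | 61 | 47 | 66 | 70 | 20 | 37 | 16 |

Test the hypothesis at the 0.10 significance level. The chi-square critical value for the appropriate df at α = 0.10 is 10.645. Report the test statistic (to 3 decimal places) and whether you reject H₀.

cat         O        E   (O−E)²/E
0          61       62     0.0161
1          47       47     0.0000
2          66       69     0.1304
3          70       70     0.0000
4          20       21     0.0476
5          37       38     0.0263
6+         16       10     3.6000
Sum = 3.820
df = 6. Since 3.820 < 10.645, we do not reject H₀.

3.820; do not reject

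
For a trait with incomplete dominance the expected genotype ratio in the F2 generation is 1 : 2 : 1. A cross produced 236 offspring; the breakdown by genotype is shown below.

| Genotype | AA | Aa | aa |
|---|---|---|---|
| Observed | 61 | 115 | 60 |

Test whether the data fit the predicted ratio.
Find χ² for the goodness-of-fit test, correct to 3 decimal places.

Ratio total = 4. Expected counts: 236×1/4 = 59, 236×2/4 = 118, 236×1/4 = 59.
cat         O        E   (O−E)²/E
AA         61       59     0.0678
Aa        115      118     0.0763
aa         60       59     0.0169
Sum = 0.161

0.161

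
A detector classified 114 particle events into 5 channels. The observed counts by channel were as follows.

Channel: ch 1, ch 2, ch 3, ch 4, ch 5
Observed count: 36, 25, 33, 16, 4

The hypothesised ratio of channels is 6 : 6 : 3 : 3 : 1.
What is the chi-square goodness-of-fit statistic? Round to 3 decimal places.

16.750

Ratio total = 19. Expected counts: 114×6/19 = 36, 114×6/19 = 36, 114×3/19 = 18, 114×3/19 = 18, 114×1/19 = 6.
ch 1: (36 − 36)²/36 = 0/36 = 0.0000
ch 2: (25 − 36)²/36 = 121/36 = 3.3611
ch 3: (33 − 18)²/18 = 225/18 = 12.5000
ch 4: (16 − 18)²/18 = 4/18 = 0.2222
ch 5: (4 − 6)²/6 = 4/6 = 0.6667
Sum = 16.750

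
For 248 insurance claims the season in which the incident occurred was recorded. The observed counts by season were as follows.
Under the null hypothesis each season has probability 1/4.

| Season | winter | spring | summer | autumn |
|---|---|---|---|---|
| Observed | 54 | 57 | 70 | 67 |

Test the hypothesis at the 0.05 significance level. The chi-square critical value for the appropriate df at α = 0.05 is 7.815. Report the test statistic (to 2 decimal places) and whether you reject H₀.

Under H₀ each category has probability 1/4, so each expected count is 248/4 = 62.
winter: (54 − 62)²/62 = 64/62 = 1.032
spring: (57 − 62)²/62 = 25/62 = 0.403
summer: (70 − 62)²/62 = 64/62 = 1.032
autumn: (67 − 62)²/62 = 25/62 = 0.403
Sum = 2.87
df = 3. Since 2.87 < 7.815, we do not reject H₀.

2.87; do not reject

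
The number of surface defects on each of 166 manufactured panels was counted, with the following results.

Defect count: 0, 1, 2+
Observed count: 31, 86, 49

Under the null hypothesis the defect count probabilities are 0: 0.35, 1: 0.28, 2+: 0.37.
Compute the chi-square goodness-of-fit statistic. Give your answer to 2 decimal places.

Expected counts E_i = n·p_i: 166×0.35 = 58.1, 166×0.28 = 46.48, 166×0.37 = 61.42.
cat         O        E   (O−E)²/E
0          31     58.1     12.640
1          86    46.48     33.602
2+         49    61.42      2.512
Sum = 48.75

48.75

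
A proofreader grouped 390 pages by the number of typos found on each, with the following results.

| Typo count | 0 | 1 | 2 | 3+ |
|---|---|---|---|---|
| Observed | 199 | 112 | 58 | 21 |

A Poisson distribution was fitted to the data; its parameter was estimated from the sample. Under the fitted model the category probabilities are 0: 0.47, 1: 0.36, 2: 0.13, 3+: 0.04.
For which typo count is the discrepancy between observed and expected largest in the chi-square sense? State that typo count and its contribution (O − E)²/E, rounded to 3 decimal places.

1, 5.745

Expected counts E_i = n·p_i: 390×0.47 = 183.3, 390×0.36 = 140.4, 390×0.13 = 50.7, 390×0.04 = 15.6.
χ² = (199−183.3)²/183.3 + (112−140.4)²/140.4 + (58−50.7)²/50.7 + (21−15.6)²/15.6
   = 1.3447 + 5.7447 + 1.0511 + 1.8692
The largest term is for 1: 5.745.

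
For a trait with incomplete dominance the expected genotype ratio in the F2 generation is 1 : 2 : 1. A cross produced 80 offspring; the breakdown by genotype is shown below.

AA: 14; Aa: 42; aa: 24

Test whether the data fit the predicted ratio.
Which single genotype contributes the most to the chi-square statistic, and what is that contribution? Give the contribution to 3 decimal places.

Ratio total = 4. Expected counts: 80×1/4 = 20, 80×2/4 = 40, 80×1/4 = 20.
AA: (14 − 20)²/20 = 36/20 = 1.8000
Aa: (42 − 40)²/40 = 4/40 = 0.1000
aa: (24 − 20)²/20 = 16/20 = 0.8000
The largest term is for AA: 1.800.

AA, 1.800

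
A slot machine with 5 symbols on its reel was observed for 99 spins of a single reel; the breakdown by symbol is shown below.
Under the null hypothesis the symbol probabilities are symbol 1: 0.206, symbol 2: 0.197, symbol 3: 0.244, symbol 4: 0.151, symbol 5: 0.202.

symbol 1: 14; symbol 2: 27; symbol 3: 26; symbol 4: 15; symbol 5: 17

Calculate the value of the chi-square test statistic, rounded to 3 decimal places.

5.477

Expected counts E_i = n·p_i: 99×0.206 = 20.394, 99×0.197 = 19.503, 99×0.244 = 24.156, 99×0.151 = 14.949, 99×0.202 = 19.998.
symbol 1: (14 − 20.394)²/20.394 = 40.883236/20.394 = 2.0047
symbol 2: (27 − 19.503)²/19.503 = 56.205009/19.503 = 2.8819
symbol 3: (26 − 24.156)²/24.156 = 3.400336/24.156 = 0.1408
symbol 4: (15 − 14.949)²/14.949 = 0.002601/14.949 = 0.0002
symbol 5: (17 − 19.998)²/19.998 = 8.988004/19.998 = 0.4494
Sum = 5.477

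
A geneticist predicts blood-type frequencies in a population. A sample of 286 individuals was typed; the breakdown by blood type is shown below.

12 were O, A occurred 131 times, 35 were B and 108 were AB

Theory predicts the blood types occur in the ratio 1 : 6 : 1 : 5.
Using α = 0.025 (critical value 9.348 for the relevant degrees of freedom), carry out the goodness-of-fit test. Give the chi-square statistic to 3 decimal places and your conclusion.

12.271; reject

Ratio total = 13. Expected counts: 286×1/13 = 22, 286×6/13 = 132, 286×1/13 = 22, 286×5/13 = 110.
cat         O        E   (O−E)²/E
O          12       22     4.5455
A         131      132     0.0076
B          35       22     7.6818
AB        108      110     0.0364
Sum = 12.271
df = 3. Since 12.271 > 9.348, we reject H₀.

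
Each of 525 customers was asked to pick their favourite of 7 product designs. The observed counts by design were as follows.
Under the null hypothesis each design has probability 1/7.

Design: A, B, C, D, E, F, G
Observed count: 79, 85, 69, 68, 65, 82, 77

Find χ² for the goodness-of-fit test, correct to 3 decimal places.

Under H₀ each category has probability 1/7, so each expected count is 525/7 = 75.
A: (79 − 75)²/75 = 16/75 = 0.2133
B: (85 − 75)²/75 = 100/75 = 1.3333
C: (69 − 75)²/75 = 36/75 = 0.4800
D: (68 − 75)²/75 = 49/75 = 0.6533
E: (65 − 75)²/75 = 100/75 = 1.3333
F: (82 − 75)²/75 = 49/75 = 0.6533
G: (77 − 75)²/75 = 4/75 = 0.0533
Sum = 4.720

4.720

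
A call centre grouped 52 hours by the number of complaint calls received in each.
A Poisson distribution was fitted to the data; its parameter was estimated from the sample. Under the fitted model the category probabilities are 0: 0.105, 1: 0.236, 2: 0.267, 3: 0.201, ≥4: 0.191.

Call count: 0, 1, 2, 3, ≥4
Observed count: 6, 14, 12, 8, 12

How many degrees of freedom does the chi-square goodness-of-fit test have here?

3

There are k = 5 categories and 1 parameter estimated from the data, so df = 5 − 1 − 1 = 3.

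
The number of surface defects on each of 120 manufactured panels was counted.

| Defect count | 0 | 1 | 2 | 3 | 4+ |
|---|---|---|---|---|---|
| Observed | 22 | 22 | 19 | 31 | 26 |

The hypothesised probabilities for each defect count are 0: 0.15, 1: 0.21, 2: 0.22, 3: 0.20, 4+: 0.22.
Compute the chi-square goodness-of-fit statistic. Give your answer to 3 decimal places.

5.417

Expected counts E_i = n·p_i: 120×0.15 = 18, 120×0.21 = 25.2, 120×0.22 = 26.4, 120×0.20 = 24, 120×0.22 = 26.4.
χ² = (22−18)²/18 + (22−25.2)²/25.2 + (19−26.4)²/26.4 + (31−24)²/24 + (26−26.4)²/26.4
   = 0.8889 + 0.4063 + 2.0742 + 2.0417 + 0.0061
Sum = 5.417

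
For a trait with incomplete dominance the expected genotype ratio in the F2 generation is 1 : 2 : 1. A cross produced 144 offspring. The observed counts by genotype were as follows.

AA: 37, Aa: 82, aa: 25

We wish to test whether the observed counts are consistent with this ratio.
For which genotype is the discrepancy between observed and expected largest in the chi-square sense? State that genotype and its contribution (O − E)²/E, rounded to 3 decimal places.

Ratio total = 4. Expected counts: 144×1/4 = 36, 144×2/4 = 72, 144×1/4 = 36.
AA: (37 − 36)²/36 = 1/36 = 0.0278
Aa: (82 − 72)²/72 = 100/72 = 1.3889
aa: (25 − 36)²/36 = 121/36 = 3.3611
The largest term is for aa: 3.361.

aa, 3.361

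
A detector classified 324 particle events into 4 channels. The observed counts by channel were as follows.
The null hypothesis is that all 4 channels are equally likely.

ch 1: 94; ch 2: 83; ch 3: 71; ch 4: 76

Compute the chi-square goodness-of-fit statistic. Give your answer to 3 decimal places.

3.679

Under H₀ each category has probability 1/4, so each expected count is 324/4 = 81.
ch 1: (94 − 81)²/81 = 169/81 = 2.0864
ch 2: (83 − 81)²/81 = 4/81 = 0.0494
ch 3: (71 − 81)²/81 = 100/81 = 1.2346
ch 4: (76 − 81)²/81 = 25/81 = 0.3086
Sum = 3.679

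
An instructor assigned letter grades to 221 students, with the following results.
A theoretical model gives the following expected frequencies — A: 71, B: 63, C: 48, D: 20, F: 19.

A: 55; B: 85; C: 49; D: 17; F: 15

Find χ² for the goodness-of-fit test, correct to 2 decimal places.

12.60

χ² = (55−71)²/71 + (85−63)²/63 + (49−48)²/48 + (17−20)²/20 + (15−19)²/19
   = 3.606 + 7.683 + 0.021 + 0.450 + 0.842
Sum = 12.60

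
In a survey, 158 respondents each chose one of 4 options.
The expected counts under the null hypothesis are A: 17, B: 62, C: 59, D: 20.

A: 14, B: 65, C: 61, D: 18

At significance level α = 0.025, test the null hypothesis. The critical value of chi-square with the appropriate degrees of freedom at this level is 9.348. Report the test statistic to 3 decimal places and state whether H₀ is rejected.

0.942; do not reject

χ² = (14−17)²/17 + (65−62)²/62 + (61−59)²/59 + (18−20)²/20
   = 0.5294 + 0.1452 + 0.0678 + 0.2000
Sum = 0.942
df = 3. Since 0.942 < 9.348, we do not reject H₀.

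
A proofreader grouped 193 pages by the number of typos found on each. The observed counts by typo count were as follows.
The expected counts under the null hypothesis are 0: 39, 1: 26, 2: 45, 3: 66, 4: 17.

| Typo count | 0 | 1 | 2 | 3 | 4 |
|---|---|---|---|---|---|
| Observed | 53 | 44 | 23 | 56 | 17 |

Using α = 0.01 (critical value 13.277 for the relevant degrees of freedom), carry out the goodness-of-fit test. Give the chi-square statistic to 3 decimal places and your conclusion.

0: (53 − 39)²/39 = 196/39 = 5.0256
1: (44 − 26)²/26 = 324/26 = 12.4615
2: (23 − 45)²/45 = 484/45 = 10.7556
3: (56 − 66)²/66 = 100/66 = 1.5152
4: (17 − 17)²/17 = 0/17 = 0.0000
Sum = 29.758
df = 4. Since 29.758 > 13.277, we reject H₀.

29.758; reject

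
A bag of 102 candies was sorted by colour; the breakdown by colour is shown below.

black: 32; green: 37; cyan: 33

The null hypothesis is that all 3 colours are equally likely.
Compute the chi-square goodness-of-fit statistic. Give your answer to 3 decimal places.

0.412

Expected count for each of the 3 categories: 102/3 = 34.
black: (32 − 34)²/34 = 4/34 = 0.1176
green: (37 − 34)²/34 = 9/34 = 0.2647
cyan: (33 − 34)²/34 = 1/34 = 0.0294
Sum = 0.412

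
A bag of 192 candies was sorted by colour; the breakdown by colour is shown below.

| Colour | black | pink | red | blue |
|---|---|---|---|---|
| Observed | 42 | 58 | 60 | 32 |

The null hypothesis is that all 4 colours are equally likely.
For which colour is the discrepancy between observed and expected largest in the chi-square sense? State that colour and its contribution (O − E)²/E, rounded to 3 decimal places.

Expected count for each of the 4 categories: 192/4 = 48.
black: (42 − 48)²/48 = 36/48 = 0.7500
pink: (58 − 48)²/48 = 100/48 = 2.0833
red: (60 − 48)²/48 = 144/48 = 3.0000
blue: (32 − 48)²/48 = 256/48 = 5.3333
The largest term is for blue: 5.333.

blue, 5.333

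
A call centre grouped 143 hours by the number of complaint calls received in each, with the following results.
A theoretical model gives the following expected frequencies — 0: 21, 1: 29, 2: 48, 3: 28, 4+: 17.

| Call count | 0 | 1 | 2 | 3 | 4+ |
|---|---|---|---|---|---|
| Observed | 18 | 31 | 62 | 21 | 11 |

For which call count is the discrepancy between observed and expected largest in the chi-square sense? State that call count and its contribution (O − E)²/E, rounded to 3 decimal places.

2, 4.083

0: (18 − 21)²/21 = 9/21 = 0.4286
1: (31 − 29)²/29 = 4/29 = 0.1379
2: (62 − 48)²/48 = 196/48 = 4.0833
3: (21 − 28)²/28 = 49/28 = 1.7500
4+: (11 − 17)²/17 = 36/17 = 2.1176
The largest term is for 2: 4.083.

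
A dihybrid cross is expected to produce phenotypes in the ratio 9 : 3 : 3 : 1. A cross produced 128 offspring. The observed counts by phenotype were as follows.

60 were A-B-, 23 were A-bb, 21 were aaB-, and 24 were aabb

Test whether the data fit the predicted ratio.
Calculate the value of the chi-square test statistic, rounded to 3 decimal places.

Ratio total = 16. Expected counts: 128×9/16 = 72, 128×3/16 = 24, 128×3/16 = 24, 128×1/16 = 8.
χ² = (60−72)²/72 + (23−24)²/24 + (21−24)²/24 + (24−8)²/8
   = 2.0000 + 0.0417 + 0.3750 + 32.0000
Sum = 34.417

34.417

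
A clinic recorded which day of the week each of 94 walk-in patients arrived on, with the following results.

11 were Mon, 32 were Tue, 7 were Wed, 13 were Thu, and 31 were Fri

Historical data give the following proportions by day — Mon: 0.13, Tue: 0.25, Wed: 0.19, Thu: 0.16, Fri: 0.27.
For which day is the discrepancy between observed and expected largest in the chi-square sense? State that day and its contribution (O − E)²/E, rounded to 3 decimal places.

Wed, 6.604

Expected counts E_i = n·p_i: 94×0.13 = 12.22, 94×0.25 = 23.5, 94×0.19 = 17.86, 94×0.16 = 15.04, 94×0.27 = 25.38.
χ² = (11−12.22)²/12.22 + (32−23.5)²/23.5 + (7−17.86)²/17.86 + (13−15.04)²/15.04 + (31−25.38)²/25.38
   = 0.1218 + 3.0745 + 6.6036 + 0.2767 + 1.2445
The largest term is for Wed: 6.604.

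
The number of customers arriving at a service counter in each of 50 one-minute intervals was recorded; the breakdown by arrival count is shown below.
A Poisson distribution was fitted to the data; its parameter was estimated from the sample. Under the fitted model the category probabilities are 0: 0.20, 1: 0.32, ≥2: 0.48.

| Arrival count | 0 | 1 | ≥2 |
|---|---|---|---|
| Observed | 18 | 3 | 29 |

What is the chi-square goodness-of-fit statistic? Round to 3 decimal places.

Expected counts E_i = n·p_i: 50×0.20 = 10, 50×0.32 = 16, 50×0.48 = 24.
cat         O        E   (O−E)²/E
0          18       10     6.4000
1           3       16    10.5625
≥2         29       24     1.0417
Sum = 18.004

18.004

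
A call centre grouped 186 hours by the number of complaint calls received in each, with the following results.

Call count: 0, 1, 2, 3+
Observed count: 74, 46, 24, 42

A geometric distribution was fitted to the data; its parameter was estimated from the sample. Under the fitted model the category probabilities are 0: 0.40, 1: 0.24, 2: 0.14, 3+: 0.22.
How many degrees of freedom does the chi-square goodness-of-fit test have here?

There are k = 4 categories and 1 parameter estimated from the data, so df = 4 − 1 − 1 = 2.

2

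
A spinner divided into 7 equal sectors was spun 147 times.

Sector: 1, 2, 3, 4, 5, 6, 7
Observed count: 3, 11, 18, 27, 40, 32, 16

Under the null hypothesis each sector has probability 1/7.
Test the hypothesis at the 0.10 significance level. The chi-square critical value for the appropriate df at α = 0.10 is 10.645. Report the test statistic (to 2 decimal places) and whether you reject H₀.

Under H₀ each category has probability 1/7, so each expected count is 147/7 = 21.
1: (3 − 21)²/21 = 324/21 = 15.429
2: (11 − 21)²/21 = 100/21 = 4.762
3: (18 − 21)²/21 = 9/21 = 0.429
4: (27 − 21)²/21 = 36/21 = 1.714
5: (40 − 21)²/21 = 361/21 = 17.190
6: (32 − 21)²/21 = 121/21 = 5.762
7: (16 − 21)²/21 = 25/21 = 1.190
Sum = 46.48
df = 6. Since 46.48 > 10.645, we reject H₀.

46.48; reject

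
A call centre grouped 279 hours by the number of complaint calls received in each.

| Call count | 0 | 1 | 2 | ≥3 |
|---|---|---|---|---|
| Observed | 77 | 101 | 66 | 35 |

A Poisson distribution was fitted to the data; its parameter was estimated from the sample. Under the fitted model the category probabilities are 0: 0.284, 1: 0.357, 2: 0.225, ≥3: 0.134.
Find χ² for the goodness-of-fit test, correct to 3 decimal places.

0.401

Expected counts E_i = n·p_i: 279×0.284 = 79.236, 279×0.357 = 99.603, 279×0.225 = 62.775, 279×0.134 = 37.386.
0: (77 − 79.236)²/79.236 = 4.999696/79.236 = 0.0631
1: (101 − 99.603)²/99.603 = 1.951609/99.603 = 0.0196
2: (66 − 62.775)²/62.775 = 10.400625/62.775 = 0.1657
≥3: (35 − 37.386)²/37.386 = 5.692996/37.386 = 0.1523
Sum = 0.401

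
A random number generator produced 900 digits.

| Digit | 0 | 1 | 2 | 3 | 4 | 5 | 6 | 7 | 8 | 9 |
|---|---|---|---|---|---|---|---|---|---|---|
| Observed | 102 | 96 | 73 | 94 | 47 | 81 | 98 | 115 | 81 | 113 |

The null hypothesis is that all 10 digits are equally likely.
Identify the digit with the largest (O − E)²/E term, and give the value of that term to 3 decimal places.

4, 20.544

Expected count for each of the 10 categories: 900/10 = 90.
χ² = (102−90)²/90 + (96−90)²/90 + (73−90)²/90 + (94−90)²/90 + (47−90)²/90 + (81−90)²/90 + (98−90)²/90 + (115−90)²/90 + (81−90)²/90 + (113−90)²/90
   = 1.6000 + 0.4000 + 3.2111 + 0.1778 + 20.5444 + 0.9000 + 0.7111 + 6.9444 + 0.9000 + 5.8778
The largest term is for 4: 20.544.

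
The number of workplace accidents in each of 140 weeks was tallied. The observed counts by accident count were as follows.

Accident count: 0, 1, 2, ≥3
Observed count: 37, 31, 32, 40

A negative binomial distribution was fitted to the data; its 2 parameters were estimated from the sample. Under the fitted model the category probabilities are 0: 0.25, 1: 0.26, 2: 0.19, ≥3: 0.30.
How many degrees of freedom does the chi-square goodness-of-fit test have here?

1

There are k = 4 categories and 2 parameters estimated from the data, so df = 4 − 1 − 2 = 1.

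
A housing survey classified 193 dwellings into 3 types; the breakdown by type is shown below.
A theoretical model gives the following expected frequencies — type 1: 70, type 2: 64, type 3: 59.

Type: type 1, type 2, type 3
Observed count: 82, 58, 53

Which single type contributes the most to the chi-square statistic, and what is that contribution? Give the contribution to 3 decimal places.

type 1, 2.057

cat         O        E   (O−E)²/E
type 1     82       70     2.0571
type 2     58       64     0.5625
type 3     53       59     0.6102
The largest term is for type 1: 2.057.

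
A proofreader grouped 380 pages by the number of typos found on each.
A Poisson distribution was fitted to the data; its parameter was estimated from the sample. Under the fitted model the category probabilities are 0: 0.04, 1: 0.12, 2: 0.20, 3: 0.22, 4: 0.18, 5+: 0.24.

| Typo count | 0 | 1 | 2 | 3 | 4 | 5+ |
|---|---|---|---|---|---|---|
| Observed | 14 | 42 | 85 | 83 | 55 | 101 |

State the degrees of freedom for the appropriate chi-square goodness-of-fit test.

4

There are k = 6 categories and 1 parameter estimated from the data, so df = 6 − 1 − 1 = 4.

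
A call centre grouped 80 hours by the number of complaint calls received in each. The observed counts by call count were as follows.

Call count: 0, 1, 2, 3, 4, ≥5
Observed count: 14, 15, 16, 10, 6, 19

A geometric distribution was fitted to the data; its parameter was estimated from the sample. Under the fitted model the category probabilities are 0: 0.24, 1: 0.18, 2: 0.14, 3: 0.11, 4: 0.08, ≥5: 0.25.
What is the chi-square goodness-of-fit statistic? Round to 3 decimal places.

3.729

Expected counts E_i = n·p_i: 80×0.24 = 19.2, 80×0.18 = 14.4, 80×0.14 = 11.2, 80×0.11 = 8.8, 80×0.08 = 6.4, 80×0.25 = 20.
cat         O        E   (O−E)²/E
0          14     19.2     1.4083
1          15     14.4     0.0250
2          16     11.2     2.0571
3          10      8.8     0.1636
4           6      6.4     0.0250
≥5         19       20     0.0500
Sum = 3.729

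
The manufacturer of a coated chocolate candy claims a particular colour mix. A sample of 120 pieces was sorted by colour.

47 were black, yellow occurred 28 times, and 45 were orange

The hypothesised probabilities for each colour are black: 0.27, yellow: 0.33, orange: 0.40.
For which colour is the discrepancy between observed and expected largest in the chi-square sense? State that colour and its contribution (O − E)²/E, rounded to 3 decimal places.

Expected counts E_i = n·p_i: 120×0.27 = 32.4, 120×0.33 = 39.6, 120×0.40 = 48.
χ² = (47−32.4)²/32.4 + (28−39.6)²/39.6 + (45−48)²/48
   = 6.5790 + 3.3980 + 0.1875
The largest term is for black: 6.579.

black, 6.579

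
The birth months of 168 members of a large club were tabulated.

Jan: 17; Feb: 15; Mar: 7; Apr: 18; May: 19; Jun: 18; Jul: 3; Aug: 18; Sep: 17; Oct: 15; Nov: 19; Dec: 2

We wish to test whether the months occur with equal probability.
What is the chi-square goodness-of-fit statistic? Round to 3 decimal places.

Expected count for each of the 12 categories: 168/12 = 14.
Jan: (17 − 14)²/14 = 9/14 = 0.6429
Feb: (15 − 14)²/14 = 1/14 = 0.0714
Mar: (7 − 14)²/14 = 49/14 = 3.5000
Apr: (18 − 14)²/14 = 16/14 = 1.1429
May: (19 − 14)²/14 = 25/14 = 1.7857
Jun: (18 − 14)²/14 = 16/14 = 1.1429
Jul: (3 − 14)²/14 = 121/14 = 8.6429
Aug: (18 − 14)²/14 = 16/14 = 1.1429
Sep: (17 − 14)²/14 = 9/14 = 0.6429
Oct: (15 − 14)²/14 = 1/14 = 0.0714
Nov: (19 − 14)²/14 = 25/14 = 1.7857
Dec: (2 − 14)²/14 = 144/14 = 10.2857
Sum = 30.857

30.857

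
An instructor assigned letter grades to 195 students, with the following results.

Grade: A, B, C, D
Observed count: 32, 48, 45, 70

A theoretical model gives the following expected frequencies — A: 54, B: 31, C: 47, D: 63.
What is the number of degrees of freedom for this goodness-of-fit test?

There are k = 4 categories and no parameters were estimated from the data, so df = 4 − 1 = 3.

3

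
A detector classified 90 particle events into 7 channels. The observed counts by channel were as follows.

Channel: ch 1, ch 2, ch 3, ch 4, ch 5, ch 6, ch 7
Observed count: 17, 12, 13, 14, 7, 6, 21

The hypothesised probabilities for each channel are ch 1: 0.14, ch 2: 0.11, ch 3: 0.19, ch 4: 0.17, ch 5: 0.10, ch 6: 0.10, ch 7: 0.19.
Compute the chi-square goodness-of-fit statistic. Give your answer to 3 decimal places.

5.409

Expected counts E_i = n·p_i: 90×0.14 = 12.6, 90×0.11 = 9.9, 90×0.19 = 17.1, 90×0.17 = 15.3, 90×0.10 = 9, 90×0.10 = 9, 90×0.19 = 17.1.
χ² = (17−12.6)²/12.6 + (12−9.9)²/9.9 + (13−17.1)²/17.1 + (14−15.3)²/15.3 + (7−9)²/9 + (6−9)²/9 + (21−17.1)²/17.1
   = 1.5365 + 0.4455 + 0.9830 + 0.1105 + 0.4444 + 1.0000 + 0.8895
Sum = 5.409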